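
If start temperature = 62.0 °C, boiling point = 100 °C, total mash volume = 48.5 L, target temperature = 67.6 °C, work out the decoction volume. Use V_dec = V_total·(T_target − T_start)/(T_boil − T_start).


V_dec = 48.5·(67.6 − 62.0)/(100 − 62.0)

7.1474 L


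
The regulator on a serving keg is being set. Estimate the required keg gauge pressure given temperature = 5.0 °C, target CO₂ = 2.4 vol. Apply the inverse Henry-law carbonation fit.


psi = vols/(0.01821 + 0.09011·e^(−0.04·T)) − 14.695
psi = 2.4/(0.01821 + 0.09011·e^(−0.04·5.0)) − 14.695

11.3960 psi


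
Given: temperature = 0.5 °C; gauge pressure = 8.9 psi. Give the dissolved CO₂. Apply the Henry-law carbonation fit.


vols = (P + 14.695)·(0.01821 + 0.09011·e^(−0.04·T))
vols = (8.9 + 14.695)·(0.01821 + 0.09011·e^(−0.04·0.5))

2.5137 volumes


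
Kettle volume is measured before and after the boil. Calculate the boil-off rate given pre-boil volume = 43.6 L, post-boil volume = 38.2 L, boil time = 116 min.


rate = (V_pre − V_post) / (t_min/60)
rate = (43.6 − 38.2) / (116/60)

2.7931 L/hr


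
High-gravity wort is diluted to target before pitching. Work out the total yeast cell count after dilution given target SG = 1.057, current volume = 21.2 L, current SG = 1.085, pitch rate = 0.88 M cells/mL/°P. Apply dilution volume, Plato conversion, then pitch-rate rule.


V_w = V·((SG_c−1)/(SG_t−1)−1);  °P = 259 − 259/SG_t;  cells = rate·(V+V_w)·°P
V_w = 21.2·((1.085−1)/(1.057−1)−1) = 10.4140
V_final = 21.2 + 10.4140 = 31.6140
°P = 259 − 259/1.057 = 13.9669
cells = 0.88·31.6140·13.9669

388.5637 billion cells


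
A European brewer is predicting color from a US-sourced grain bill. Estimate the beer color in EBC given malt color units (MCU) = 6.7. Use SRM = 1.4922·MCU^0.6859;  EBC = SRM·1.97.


SRM = 1.4922·6.7^0.6859 = 5.5009
EBC = 5.5009·1.97

10.8367 EBC


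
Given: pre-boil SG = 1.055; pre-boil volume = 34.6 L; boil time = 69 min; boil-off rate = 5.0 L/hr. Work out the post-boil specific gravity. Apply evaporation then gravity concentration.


V_post = V_pre − rate·(t/60);  SG_post = 1 + (SG_pre−1)·V_pre/V_post
V_post = 34.6 − 5.0·(69/60) = 28.8500
SG_post = 1 + (1.055 − 1)·34.6/28.8500

1.0660


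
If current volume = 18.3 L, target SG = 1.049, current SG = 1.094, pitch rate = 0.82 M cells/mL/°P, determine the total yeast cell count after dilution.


V_w = V·((SG_c−1)/(SG_t−1)−1);  °P = 259 − 259/SG_t;  cells = rate·(V+V_w)·°P
V_w = 18.3·((1.094−1)/(1.049−1)−1) = 16.8061
V_final = 18.3 + 16.8061 = 35.1061
°P = 259 − 259/1.049 = 12.0982
cells = 0.82·35.1061·12.0982

348.2708 billion cells


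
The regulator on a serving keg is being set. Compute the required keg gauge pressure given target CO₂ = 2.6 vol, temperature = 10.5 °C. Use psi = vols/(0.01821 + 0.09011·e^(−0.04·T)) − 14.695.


psi = 2.6/(0.01821 + 0.09011·e^(−0.04·10.5)) − 14.695

18.8896 psi


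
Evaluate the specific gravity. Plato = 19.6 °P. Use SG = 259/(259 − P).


SG = 259/(259 − 19.6)

1.0819


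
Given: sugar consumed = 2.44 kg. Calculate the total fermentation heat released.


Q = m_sugar · 590 kJ/kg
Q = 2.44 · 590

1439.6000 kJ


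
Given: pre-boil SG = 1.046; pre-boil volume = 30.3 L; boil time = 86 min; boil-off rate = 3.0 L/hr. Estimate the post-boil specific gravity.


V_post = V_pre − rate·(t/60);  SG_post = 1 + (SG_pre−1)·V_pre/V_post
V_post = 30.3 − 3.0·(86/60) = 26.0000
SG_post = 1 + (1.046 − 1)·30.3/26.0000

1.0536


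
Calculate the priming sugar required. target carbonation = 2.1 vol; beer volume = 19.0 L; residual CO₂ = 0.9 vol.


sugar = (target − residual)·4.0·V
sugar = (2.1 − 0.9)·4.0·19.0

91.2000 g


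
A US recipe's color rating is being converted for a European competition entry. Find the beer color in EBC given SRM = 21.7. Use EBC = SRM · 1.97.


EBC = 21.7 · 1.97

42.7490 EBC


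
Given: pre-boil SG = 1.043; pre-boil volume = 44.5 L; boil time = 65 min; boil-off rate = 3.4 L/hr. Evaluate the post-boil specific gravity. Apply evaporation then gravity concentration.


V_post = V_pre − rate·(t/60);  SG_post = 1 + (SG_pre−1)·V_pre/V_post
V_post = 44.5 − 3.4·(65/60) = 40.8167
SG_post = 1 + (1.043 − 1)·44.5/40.8167

1.0469


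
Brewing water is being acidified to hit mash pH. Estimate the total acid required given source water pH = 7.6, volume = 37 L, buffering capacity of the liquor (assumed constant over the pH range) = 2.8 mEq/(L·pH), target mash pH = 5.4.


acid = buffering capacity · (pH_source − pH_target) · V
acid = 2.8 · (7.6 − 5.4) · 37

227.9200 mEq


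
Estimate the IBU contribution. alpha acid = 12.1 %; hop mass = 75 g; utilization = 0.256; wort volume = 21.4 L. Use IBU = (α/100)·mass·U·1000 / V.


IBU = (12.1/100)·75·0.256·1000 / 21.4

108.5607 IBU


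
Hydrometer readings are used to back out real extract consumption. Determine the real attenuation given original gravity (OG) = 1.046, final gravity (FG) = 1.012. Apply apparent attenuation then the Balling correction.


AA = (OG−FG)/(OG−1)·100;  RA = AA·0.8192
AA = (1.046 − 1.012)/(1.046 − 1)·100 = 73.9130
RA = 73.9130·0.8192

60.5496 %


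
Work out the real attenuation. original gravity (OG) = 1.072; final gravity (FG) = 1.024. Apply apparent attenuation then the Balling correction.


AA = (OG−FG)/(OG−1)·100;  RA = AA·0.8192
AA = (1.072 − 1.024)/(1.072 − 1)·100 = 66.6667
RA = 66.6667·0.8192

54.6133 %


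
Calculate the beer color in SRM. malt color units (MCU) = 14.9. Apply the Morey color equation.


SRM = 1.4922 · MCU^0.6859
SRM = 1.4922 · 14.9^0.6859

9.5173 SRM


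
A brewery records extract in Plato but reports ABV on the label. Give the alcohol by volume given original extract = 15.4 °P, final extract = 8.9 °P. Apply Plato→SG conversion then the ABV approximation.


SG = 259/(259 − P);  ABV = (OG − FG)·131.25
OG = 259/(259 − 15.4) = 1.0632
FG = 259/(259 − 8.9) = 1.0356
ABV = (1.0632 − 1.0356)·131.25

3.6268 % ABV


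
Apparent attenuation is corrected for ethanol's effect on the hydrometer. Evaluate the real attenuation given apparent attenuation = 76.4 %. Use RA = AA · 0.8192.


RA = 76.4 · 0.8192

62.5869 %


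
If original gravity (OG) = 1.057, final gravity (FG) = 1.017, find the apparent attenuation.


AA = (OG − FG)/(OG − 1) · 100
AA = (1.057 − 1.017)/(1.057 − 1) · 100

70.1754 %


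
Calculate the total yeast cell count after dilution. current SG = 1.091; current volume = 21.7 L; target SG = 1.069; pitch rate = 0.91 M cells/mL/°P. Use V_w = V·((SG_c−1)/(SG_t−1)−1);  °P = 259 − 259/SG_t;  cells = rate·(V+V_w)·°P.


V_w = 21.7·((1.091−1)/(1.069−1)−1) = 6.9188
V_final = 21.7 + 6.9188 = 28.6188
°P = 259 − 259/1.069 = 16.7175
cells = 0.91·28.6188·16.7175

435.3761 billion cells


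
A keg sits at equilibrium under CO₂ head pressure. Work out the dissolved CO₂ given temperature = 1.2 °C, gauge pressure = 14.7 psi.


vols = (P + 14.695)·(0.01821 + 0.09011·e^(−0.04·T))
vols = (14.7 + 14.695)·(0.01821 + 0.09011·e^(−0.04·1.2))

3.0599 volumes


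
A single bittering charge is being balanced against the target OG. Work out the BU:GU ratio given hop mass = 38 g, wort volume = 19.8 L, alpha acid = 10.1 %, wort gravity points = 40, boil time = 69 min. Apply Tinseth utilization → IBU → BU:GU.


U = 1.65·0.000125^(GP/1000)·(1−e^(−0.04t))/4.15;  IBU = (α/100)·m·U·1000/V;  BU:GU = IBU/GP
U = 1.65·0.000125^(40/1000)·(1−e^(−0.04·69))/4.15 = 0.2600
IBU = (10.1/100)·38·0.2600·1000/19.8 = 50.3914
BU:GU = 50.3914/40

1.2598


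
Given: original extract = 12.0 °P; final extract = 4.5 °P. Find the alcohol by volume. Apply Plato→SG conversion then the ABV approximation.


SG = 259/(259 − P);  ABV = (OG − FG)·131.25
OG = 259/(259 − 12.0) = 1.0486
FG = 259/(259 − 4.5) = 1.0177
ABV = (1.0486 − 1.0177)·131.25

4.0558 % ABV


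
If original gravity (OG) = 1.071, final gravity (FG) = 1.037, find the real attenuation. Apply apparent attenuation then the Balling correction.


AA = (OG−FG)/(OG−1)·100;  RA = AA·0.8192
AA = (1.071 − 1.037)/(1.071 − 1)·100 = 47.8873
RA = 47.8873·0.8192

39.2293 %


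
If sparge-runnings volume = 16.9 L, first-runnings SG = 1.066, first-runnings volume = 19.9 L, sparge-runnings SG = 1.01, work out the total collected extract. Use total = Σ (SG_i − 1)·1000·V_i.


first = (1.066 − 1)·1000·19.9 = 1313.4000
sparge = (1.01 − 1)·1000·16.9 = 169.0000
total = 1313.4000 + 169.0000

1482.4000 gravity·L


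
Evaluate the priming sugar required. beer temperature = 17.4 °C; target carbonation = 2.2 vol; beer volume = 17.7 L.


residual = 14.695·(0.01821 + 0.09011·e^(−0.04·T));  sugar = (target − residual)·4.0·V
residual = 14.695·(0.01821 + 0.09011·e^(−0.04·17.4)) = 0.9278
sugar = (2.2 − 0.9278)·4.0·17.7

90.0723 g


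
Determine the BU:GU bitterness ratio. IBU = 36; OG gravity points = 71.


BU:GU = IBU / OG_points
BU:GU = 36 / 71

0.5070


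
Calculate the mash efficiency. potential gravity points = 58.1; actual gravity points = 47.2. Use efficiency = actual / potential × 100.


efficiency = 47.2 / 58.1 × 100

81.2392 %


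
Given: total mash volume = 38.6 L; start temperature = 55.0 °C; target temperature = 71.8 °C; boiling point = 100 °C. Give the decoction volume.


V_dec = V_total·(T_target − T_start)/(T_boil − T_start)
V_dec = 38.6·(71.8 − 55.0)/(100 − 55.0)

14.4107 L


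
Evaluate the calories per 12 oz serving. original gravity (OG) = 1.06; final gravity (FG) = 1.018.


ABW = (OG−FG)·131.25·0.79/FG;  °P = 259 − 259/SG (for OG→OE and FG→AE);  RE = 0.1808·OE + 0.8192·AE;  Cal = (6.9·ABW + 4·(RE−0.1))·FG·3.55
ABW = (1.06 − 1.018)·131.25·0.79/1.018 = 4.2779
OE = 259 − 259/1.06 = 14.6604 °P
AE = 259 − 259/1.018 = 4.5796 °P
RE = 0.1808·14.6604 + 0.8192·4.5796 = 6.4022 °P
Cal = (6.9·4.2779 + 4·(6.4022−0.1))·1.018·3.55

197.7744 kcal


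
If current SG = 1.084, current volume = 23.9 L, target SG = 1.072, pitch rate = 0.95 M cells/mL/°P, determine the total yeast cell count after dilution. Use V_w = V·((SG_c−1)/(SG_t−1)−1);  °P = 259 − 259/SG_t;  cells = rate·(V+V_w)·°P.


V_w = 23.9·((1.084−1)/(1.072−1)−1) = 3.9833
V_final = 23.9 + 3.9833 = 27.8833
°P = 259 − 259/1.072 = 17.3955
cells = 0.95·27.8833·17.3955

460.7929 billion cells


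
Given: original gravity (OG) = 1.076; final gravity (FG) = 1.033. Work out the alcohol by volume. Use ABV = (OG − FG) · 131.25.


ABV = (1.076 − 1.033) · 131.25

5.6438 % ABV


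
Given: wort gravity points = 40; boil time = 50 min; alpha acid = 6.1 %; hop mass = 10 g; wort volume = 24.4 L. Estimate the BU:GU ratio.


U = 1.65·0.000125^(GP/1000)·(1−e^(−0.04t))/4.15;  IBU = (α/100)·m·U·1000/V;  BU:GU = IBU/GP
U = 1.65·0.000125^(40/1000)·(1−e^(−0.04·50))/4.15 = 0.2400
IBU = (6.1/100)·10·0.2400·1000/24.4 = 5.9993
BU:GU = 5.9993/40

0.1500


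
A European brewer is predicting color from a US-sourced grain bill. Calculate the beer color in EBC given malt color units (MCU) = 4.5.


SRM = 1.4922·MCU^0.6859;  EBC = SRM·1.97
SRM = 1.4922·4.5^0.6859 = 4.1866
EBC = 4.1866·1.97

8.2477 EBC


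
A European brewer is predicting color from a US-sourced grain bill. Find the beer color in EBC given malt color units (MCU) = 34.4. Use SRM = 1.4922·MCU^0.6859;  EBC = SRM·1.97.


SRM = 1.4922·34.4^0.6859 = 16.8948
EBC = 16.8948·1.97

33.2827 EBC


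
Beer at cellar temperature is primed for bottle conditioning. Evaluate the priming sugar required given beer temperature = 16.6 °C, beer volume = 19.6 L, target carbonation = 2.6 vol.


residual = 14.695·(0.01821 + 0.09011·e^(−0.04·T));  sugar = (target − residual)·4.0·V
residual = 14.695·(0.01821 + 0.09011·e^(−0.04·16.6)) = 0.9493
sugar = (2.6 − 0.9493)·4.0·19.6

129.4179 g


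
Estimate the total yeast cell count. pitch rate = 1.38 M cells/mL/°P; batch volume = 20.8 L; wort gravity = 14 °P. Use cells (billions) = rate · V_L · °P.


cells = 1.38 · 20.8 · 14

401.8560 billion cells


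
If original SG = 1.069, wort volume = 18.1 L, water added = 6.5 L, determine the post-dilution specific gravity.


SG_new = 1 + (SG_old − 1)·V_old/(V_old + V_water)
pts = (1.069 − 1)·1000·18.1/(18.1 + 6.5) = 50.7683
SG_new = 1 + 50.7683/1000

1.0508


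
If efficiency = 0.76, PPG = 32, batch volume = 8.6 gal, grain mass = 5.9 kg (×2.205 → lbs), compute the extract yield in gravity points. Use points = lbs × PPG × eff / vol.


lbs = 5.9 × 2.205 = 13.0095
points = 13.0095 × 32 × 0.76 / 8.6

36.7897 points


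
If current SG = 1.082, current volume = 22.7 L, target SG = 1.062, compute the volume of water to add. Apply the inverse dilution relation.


V_water = V·((SG_curr − 1)/(SG_target − 1) − 1)
V_water = 22.7·((1.082 − 1)/(1.062 − 1) − 1)

7.3226 L


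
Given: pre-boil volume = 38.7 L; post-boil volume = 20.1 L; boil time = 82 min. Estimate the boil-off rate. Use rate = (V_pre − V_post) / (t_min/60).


rate = (38.7 − 20.1) / (82/60)

13.6098 L/hr


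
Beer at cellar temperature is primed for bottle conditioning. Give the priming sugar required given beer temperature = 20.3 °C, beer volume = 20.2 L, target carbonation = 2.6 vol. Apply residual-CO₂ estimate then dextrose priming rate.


residual = 14.695·(0.01821 + 0.09011·e^(−0.04·T));  sugar = (target − residual)·4.0·V
residual = 14.695·(0.01821 + 0.09011·e^(−0.04·20.3)) = 0.8555
sugar = (2.6 − 0.8555)·4.0·20.2

140.9568 g


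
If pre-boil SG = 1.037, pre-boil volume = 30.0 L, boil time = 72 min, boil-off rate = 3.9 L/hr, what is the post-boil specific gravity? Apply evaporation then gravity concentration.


V_post = V_pre − rate·(t/60);  SG_post = 1 + (SG_pre−1)·V_pre/V_post
V_post = 30.0 − 3.9·(72/60) = 25.3200
SG_post = 1 + (1.037 − 1)·30.0/25.3200

1.0438


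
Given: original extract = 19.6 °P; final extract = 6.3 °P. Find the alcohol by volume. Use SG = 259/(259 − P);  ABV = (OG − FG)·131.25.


OG = 259/(259 − 19.6) = 1.0819
FG = 259/(259 − 6.3) = 1.0249
ABV = (1.0819 − 1.0249)·131.25

7.4735 % ABV


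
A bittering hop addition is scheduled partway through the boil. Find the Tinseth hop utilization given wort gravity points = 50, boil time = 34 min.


U = 1.65·0.000125^(GP/1000) · (1 − e^(−0.04·t))/4.15
bigness = 1.65·0.000125^(50/1000) = 1.0528
boil_factor = (1 − e^(−0.04·34))/4.15 = 0.1791
U = 1.0528 · 0.1791

0.1886


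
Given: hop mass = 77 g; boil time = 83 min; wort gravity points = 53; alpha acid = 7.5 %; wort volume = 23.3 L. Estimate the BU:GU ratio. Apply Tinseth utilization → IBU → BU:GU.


U = 1.65·0.000125^(GP/1000)·(1−e^(−0.04t))/4.15;  IBU = (α/100)·m·U·1000/V;  BU:GU = IBU/GP
U = 1.65·0.000125^(53/1000)·(1−e^(−0.04·83))/4.15 = 0.2380
IBU = (7.5/100)·77·0.2380·1000/23.3 = 58.9897
BU:GU = 58.9897/53

1.1130


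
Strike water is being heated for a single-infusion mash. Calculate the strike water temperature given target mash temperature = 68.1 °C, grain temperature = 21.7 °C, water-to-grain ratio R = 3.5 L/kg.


T_strike = (0.41/R)·(T_mash − T_grain) + T_mash
T_strike = (0.41/3.5)·(68.1 − 21.7) + 68.1

73.5354 °C


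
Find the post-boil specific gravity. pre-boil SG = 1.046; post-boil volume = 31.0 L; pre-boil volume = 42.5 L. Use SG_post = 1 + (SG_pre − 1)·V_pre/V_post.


pts_pre = (1.046 − 1)·1000 = 46.0000
pts_post = 46.0000·42.5/31.0 = 63.0645
SG_post = 1 + 63.0645/1000

1.0631


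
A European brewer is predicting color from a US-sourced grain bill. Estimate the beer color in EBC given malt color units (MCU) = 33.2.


SRM = 1.4922·MCU^0.6859;  EBC = SRM·1.97
SRM = 1.4922·33.2^0.6859 = 16.4883
EBC = 16.4883·1.97

32.4819 EBC


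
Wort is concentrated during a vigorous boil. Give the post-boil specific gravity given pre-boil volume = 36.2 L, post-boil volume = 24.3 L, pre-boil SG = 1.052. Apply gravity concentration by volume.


SG_post = 1 + (SG_pre − 1)·V_pre/V_post
pts_pre = (1.052 − 1)·1000 = 52.0000
pts_post = 52.0000·36.2/24.3 = 77.4650
SG_post = 1 + 77.4650/1000

1.0775


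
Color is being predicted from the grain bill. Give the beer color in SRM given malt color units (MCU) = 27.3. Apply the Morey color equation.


SRM = 1.4922 · MCU^0.6859
SRM = 1.4922 · 27.3^0.6859

14.4175 SRM


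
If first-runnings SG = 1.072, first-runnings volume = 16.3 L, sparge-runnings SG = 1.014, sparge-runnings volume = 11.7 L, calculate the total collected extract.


total = Σ (SG_i − 1)·1000·V_i
first = (1.072 − 1)·1000·16.3 = 1173.6000
sparge = (1.014 − 1)·1000·11.7 = 163.8000
total = 1173.6000 + 163.8000

1337.4000 gravity·L


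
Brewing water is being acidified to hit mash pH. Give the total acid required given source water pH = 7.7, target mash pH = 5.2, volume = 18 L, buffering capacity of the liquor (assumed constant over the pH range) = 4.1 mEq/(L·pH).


acid = buffering capacity · (pH_source − pH_target) · V
acid = 4.1 · (7.7 − 5.2) · 18

184.5000 mEq


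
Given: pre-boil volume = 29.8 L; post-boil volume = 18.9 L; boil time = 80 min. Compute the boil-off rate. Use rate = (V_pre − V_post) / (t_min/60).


rate = (29.8 − 18.9) / (80/60)

8.1750 L/hr


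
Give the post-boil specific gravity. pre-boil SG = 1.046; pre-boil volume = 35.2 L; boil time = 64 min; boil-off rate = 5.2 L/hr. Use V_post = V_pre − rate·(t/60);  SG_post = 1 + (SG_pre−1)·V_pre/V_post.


V_post = 35.2 − 5.2·(64/60) = 29.6533
SG_post = 1 + (1.046 − 1)·35.2/29.6533

1.0546


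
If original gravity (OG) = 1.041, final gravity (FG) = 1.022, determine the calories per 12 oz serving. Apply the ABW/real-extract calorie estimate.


ABW = (OG−FG)·131.25·0.79/FG;  °P = 259 − 259/SG (for OG→OE and FG→AE);  RE = 0.1808·OE + 0.8192·AE;  Cal = (6.9·ABW + 4·(RE−0.1))·FG·3.55
ABW = (1.041 − 1.022)·131.25·0.79/1.022 = 1.9277
OE = 259 − 259/1.041 = 10.2008 °P
AE = 259 − 259/1.022 = 5.5753 °P
RE = 0.1808·10.2008 + 0.8192·5.5753 = 6.4116 °P
Cal = (6.9·1.9277 + 4·(6.4116−0.1))·1.022·3.55

139.8534 kcal


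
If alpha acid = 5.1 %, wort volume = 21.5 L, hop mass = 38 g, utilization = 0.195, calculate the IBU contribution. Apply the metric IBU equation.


IBU = (α/100)·mass·U·1000 / V
IBU = (5.1/100)·38·0.195·1000 / 21.5

17.5772 IBU


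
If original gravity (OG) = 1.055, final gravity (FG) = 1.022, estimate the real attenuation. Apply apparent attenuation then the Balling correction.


AA = (OG−FG)/(OG−1)·100;  RA = AA·0.8192
AA = (1.055 − 1.022)/(1.055 − 1)·100 = 60.0000
RA = 60.0000·0.8192

49.1520 %


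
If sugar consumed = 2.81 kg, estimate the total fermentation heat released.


Q = m_sugar · 590 kJ/kg
Q = 2.81 · 590

1657.9000 kJ


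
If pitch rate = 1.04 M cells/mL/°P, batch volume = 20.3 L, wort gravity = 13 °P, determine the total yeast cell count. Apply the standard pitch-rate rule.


cells (billions) = rate · V_L · °P
cells = 1.04 · 20.3 · 13

274.4560 billion cells


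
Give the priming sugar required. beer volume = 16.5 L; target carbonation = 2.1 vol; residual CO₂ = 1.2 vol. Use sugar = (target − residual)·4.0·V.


sugar = (2.1 − 1.2)·4.0·16.5

59.4000 g


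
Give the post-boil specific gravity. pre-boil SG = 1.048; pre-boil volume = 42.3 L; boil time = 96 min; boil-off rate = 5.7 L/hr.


V_post = V_pre − rate·(t/60);  SG_post = 1 + (SG_pre−1)·V_pre/V_post
V_post = 42.3 − 5.7·(96/60) = 33.1800
SG_post = 1 + (1.048 − 1)·42.3/33.1800

1.0612


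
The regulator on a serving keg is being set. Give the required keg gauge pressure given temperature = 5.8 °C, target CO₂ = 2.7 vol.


psi = vols/(0.01821 + 0.09011·e^(−0.04·T)) − 14.695
psi = 2.7/(0.01821 + 0.09011·e^(−0.04·5.8)) − 14.695

15.4180 psi


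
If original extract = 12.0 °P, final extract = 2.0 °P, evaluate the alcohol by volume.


SG = 259/(259 − P);  ABV = (OG − FG)·131.25
OG = 259/(259 − 12.0) = 1.0486
FG = 259/(259 − 2.0) = 1.0078
ABV = (1.0486 − 1.0078)·131.25

5.3551 % ABV


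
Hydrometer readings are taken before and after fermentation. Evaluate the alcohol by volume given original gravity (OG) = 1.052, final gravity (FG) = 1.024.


ABV = (OG − FG) · 131.25
ABV = (1.052 − 1.024) · 131.25

3.6750 % ABV


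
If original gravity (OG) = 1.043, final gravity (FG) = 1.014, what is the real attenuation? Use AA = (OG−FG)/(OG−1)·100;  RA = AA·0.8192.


AA = (1.043 − 1.014)/(1.043 − 1)·100 = 67.4419
RA = 67.4419·0.8192

55.2484 %


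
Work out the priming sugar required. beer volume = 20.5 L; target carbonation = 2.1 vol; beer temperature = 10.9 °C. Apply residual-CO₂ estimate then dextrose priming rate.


residual = 14.695·(0.01821 + 0.09011·e^(−0.04·T));  sugar = (target − residual)·4.0·V
residual = 14.695·(0.01821 + 0.09011·e^(−0.04·10.9)) = 1.1238
sugar = (2.1 − 1.1238)·4.0·20.5

80.0463 g


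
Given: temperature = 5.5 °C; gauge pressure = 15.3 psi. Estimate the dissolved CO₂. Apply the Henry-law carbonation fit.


vols = (P + 14.695)·(0.01821 + 0.09011·e^(−0.04·T))
vols = (15.3 + 14.695)·(0.01821 + 0.09011·e^(−0.04·5.5))

2.7153 volumes


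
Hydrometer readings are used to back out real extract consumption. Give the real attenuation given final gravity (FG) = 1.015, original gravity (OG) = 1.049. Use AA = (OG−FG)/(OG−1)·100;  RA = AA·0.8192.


AA = (1.049 − 1.015)/(1.049 − 1)·100 = 69.3878
RA = 69.3878·0.8192

56.8424 %


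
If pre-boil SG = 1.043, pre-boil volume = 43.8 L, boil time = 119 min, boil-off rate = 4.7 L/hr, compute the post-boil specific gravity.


V_post = V_pre − rate·(t/60);  SG_post = 1 + (SG_pre−1)·V_pre/V_post
V_post = 43.8 − 4.7·(119/60) = 34.4783
SG_post = 1 + (1.043 − 1)·43.8/34.4783

1.0546


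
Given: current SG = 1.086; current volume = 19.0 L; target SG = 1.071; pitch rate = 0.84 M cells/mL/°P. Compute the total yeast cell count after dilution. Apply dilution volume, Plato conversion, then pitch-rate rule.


V_w = V·((SG_c−1)/(SG_t−1)−1);  °P = 259 − 259/SG_t;  cells = rate·(V+V_w)·°P
V_w = 19.0·((1.086−1)/(1.071−1)−1) = 4.0141
V_final = 19.0 + 4.0141 = 23.0141
°P = 259 − 259/1.071 = 17.1699
cells = 0.84·23.0141·17.1699

331.9263 billion cells


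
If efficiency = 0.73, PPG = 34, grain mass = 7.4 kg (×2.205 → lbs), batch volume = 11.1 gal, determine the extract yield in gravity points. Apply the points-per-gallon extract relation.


points = lbs × PPG × eff / vol
lbs = 7.4 × 2.205 = 16.3170
points = 16.3170 × 34 × 0.73 / 11.1

36.4854 points


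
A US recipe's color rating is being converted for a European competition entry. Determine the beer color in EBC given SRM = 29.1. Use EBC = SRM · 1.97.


EBC = 29.1 · 1.97

57.3270 EBC


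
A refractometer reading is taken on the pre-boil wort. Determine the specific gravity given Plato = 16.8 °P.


SG = 259/(259 − P)
SG = 259/(259 − 16.8)

1.0694


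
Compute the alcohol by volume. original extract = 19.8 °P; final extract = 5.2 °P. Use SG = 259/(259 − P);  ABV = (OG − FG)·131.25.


OG = 259/(259 − 19.8) = 1.0828
FG = 259/(259 − 5.2) = 1.0205
ABV = (1.0828 − 1.0205)·131.25

8.1752 % ABV


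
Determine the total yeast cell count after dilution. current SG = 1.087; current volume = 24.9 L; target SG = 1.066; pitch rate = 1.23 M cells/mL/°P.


V_w = V·((SG_c−1)/(SG_t−1)−1);  °P = 259 − 259/SG_t;  cells = rate·(V+V_w)·°P
V_w = 24.9·((1.087−1)/(1.066−1)−1) = 7.9227
V_final = 24.9 + 7.9227 = 32.8227
°P = 259 − 259/1.066 = 16.0356
cells = 1.23·32.8227·16.0356

647.3904 billion cells


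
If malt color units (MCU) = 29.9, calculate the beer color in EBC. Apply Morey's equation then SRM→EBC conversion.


SRM = 1.4922·MCU^0.6859;  EBC = SRM·1.97
SRM = 1.4922·29.9^0.6859 = 15.3458
EBC = 15.3458·1.97

30.2313 EBC


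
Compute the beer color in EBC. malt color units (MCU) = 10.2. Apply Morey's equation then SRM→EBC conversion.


SRM = 1.4922·MCU^0.6859;  EBC = SRM·1.97
SRM = 1.4922·10.2^0.6859 = 7.3388
EBC = 7.3388·1.97

14.4575 EBC


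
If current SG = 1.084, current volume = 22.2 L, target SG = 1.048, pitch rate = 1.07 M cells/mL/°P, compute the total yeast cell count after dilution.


V_w = V·((SG_c−1)/(SG_t−1)−1);  °P = 259 − 259/SG_t;  cells = rate·(V+V_w)·°P
V_w = 22.2·((1.084−1)/(1.048−1)−1) = 16.6500
V_final = 22.2 + 16.6500 = 38.8500
°P = 259 − 259/1.048 = 11.8626
cells = 1.07·38.8500·11.8626

493.1222 billion cells


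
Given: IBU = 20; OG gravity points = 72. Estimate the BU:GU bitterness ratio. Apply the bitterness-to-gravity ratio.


BU:GU = IBU / OG_points
BU:GU = 20 / 72

0.2778


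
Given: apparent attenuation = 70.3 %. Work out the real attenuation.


RA = AA · 0.8192
RA = 70.3 · 0.8192

57.5898 %


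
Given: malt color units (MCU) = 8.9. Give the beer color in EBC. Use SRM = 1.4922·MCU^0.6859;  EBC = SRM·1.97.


SRM = 1.4922·8.9^0.6859 = 6.6836
EBC = 6.6836·1.97

13.1668 EBC


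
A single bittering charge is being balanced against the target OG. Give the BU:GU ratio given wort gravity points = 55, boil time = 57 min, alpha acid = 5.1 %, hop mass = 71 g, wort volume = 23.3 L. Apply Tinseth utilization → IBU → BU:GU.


U = 1.65·0.000125^(GP/1000)·(1−e^(−0.04t))/4.15;  IBU = (α/100)·m·U·1000/V;  BU:GU = IBU/GP
U = 1.65·0.000125^(55/1000)·(1−e^(−0.04·57))/4.15 = 0.2177
IBU = (5.1/100)·71·0.2177·1000/23.3 = 33.8359
BU:GU = 33.8359/55

0.6152


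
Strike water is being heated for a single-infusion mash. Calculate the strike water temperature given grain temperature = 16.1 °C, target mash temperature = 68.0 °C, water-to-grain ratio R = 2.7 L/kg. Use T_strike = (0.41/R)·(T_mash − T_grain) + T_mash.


T_strike = (0.41/2.7)·(68.0 − 16.1) + 68.0

75.8811 °C


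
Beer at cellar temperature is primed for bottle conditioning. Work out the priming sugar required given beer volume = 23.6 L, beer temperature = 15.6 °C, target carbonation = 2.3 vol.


residual = 14.695·(0.01821 + 0.09011·e^(−0.04·T));  sugar = (target − residual)·4.0·V
residual = 14.695·(0.01821 + 0.09011·e^(−0.04·15.6)) = 0.9771
sugar = (2.3 − 0.9771)·4.0·23.6

124.8836 g


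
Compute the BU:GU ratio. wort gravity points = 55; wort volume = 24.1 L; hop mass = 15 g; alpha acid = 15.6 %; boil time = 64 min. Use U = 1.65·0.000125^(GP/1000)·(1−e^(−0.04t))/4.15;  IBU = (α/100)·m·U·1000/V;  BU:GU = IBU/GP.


U = 1.65·0.000125^(55/1000)·(1−e^(−0.04·64))/4.15 = 0.2238
IBU = (15.6/100)·15·0.2238·1000/24.1 = 21.7282
BU:GU = 21.7282/55

0.3951


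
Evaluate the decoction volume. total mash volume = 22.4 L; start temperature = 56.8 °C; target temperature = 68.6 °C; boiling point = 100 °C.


V_dec = V_total·(T_target − T_start)/(T_boil − T_start)
V_dec = 22.4·(68.6 − 56.8)/(100 − 56.8)

6.1185 L


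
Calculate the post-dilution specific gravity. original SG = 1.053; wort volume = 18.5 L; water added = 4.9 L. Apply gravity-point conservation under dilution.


SG_new = 1 + (SG_old − 1)·V_old/(V_old + V_water)
pts = (1.053 − 1)·1000·18.5/(18.5 + 4.9) = 41.9017
SG_new = 1 + 41.9017/1000

1.0419


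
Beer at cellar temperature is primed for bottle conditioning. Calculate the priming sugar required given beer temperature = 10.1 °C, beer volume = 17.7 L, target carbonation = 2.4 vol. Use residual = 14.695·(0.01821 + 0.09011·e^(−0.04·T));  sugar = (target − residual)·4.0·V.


residual = 14.695·(0.01821 + 0.09011·e^(−0.04·10.1)) = 1.1517
sugar = (2.4 − 1.1517)·4.0·17.7

88.3819 g


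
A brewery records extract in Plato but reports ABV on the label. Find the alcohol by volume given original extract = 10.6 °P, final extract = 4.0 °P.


SG = 259/(259 − P);  ABV = (OG − FG)·131.25
OG = 259/(259 − 10.6) = 1.0427
FG = 259/(259 − 4.0) = 1.0157
ABV = (1.0427 − 1.0157)·131.25

3.5420 % ABV


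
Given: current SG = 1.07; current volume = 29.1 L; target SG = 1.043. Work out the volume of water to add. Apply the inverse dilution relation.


V_water = V·((SG_curr − 1)/(SG_target − 1) − 1)
V_water = 29.1·((1.07 − 1)/(1.043 − 1) − 1)

18.2721 L


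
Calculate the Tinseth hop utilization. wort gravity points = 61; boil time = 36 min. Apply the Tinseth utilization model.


U = 1.65·0.000125^(GP/1000) · (1 − e^(−0.04·t))/4.15
bigness = 1.65·0.000125^(61/1000) = 0.9537
boil_factor = (1 − e^(−0.04·36))/4.15 = 0.1839
U = 0.9537 · 0.1839

0.1754


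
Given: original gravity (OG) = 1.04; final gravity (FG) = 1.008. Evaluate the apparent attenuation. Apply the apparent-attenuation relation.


AA = (OG − FG)/(OG − 1) · 100
AA = (1.04 − 1.008)/(1.04 − 1) · 100

80.0000 %


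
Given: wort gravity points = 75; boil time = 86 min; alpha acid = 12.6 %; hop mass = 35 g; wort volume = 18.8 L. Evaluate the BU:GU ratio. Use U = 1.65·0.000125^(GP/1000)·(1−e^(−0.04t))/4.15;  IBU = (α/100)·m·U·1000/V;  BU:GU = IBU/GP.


U = 1.65·0.000125^(75/1000)·(1−e^(−0.04·86))/4.15 = 0.1961
IBU = (12.6/100)·35·0.1961·1000/18.8 = 46.0078
BU:GU = 46.0078/75

0.6134


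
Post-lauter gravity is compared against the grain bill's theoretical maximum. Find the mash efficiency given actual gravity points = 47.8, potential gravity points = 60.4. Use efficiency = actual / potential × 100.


efficiency = 47.8 / 60.4 × 100

79.1391 %


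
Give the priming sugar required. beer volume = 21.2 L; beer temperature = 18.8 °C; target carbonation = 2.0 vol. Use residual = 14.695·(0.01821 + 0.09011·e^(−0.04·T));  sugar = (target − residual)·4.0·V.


residual = 14.695·(0.01821 + 0.09011·e^(−0.04·18.8)) = 0.8918
sugar = (2.0 − 0.8918)·4.0·21.2

93.9721 g


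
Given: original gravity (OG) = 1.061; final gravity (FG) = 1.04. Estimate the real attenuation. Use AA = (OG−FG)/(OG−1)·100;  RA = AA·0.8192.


AA = (1.061 − 1.04)/(1.061 − 1)·100 = 34.4262
RA = 34.4262·0.8192

28.2020 %


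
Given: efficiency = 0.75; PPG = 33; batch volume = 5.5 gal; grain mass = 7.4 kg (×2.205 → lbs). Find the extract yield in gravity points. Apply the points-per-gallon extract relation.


points = lbs × PPG × eff / vol
lbs = 7.4 × 2.205 = 16.3170
points = 16.3170 × 33 × 0.75 / 5.5

73.4265 points


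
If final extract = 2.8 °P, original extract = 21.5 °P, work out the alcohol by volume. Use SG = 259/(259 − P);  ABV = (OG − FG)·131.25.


OG = 259/(259 − 21.5) = 1.0905
FG = 259/(259 − 2.8) = 1.0109
ABV = (1.0905 − 1.0109)·131.25

10.4472 % ABV


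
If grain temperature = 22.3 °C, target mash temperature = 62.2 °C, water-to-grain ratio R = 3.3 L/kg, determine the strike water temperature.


T_strike = (0.41/R)·(T_mash − T_grain) + T_mash
T_strike = (0.41/3.3)·(62.2 − 22.3) + 62.2

67.1573 °C


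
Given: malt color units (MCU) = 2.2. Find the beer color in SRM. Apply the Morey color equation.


SRM = 1.4922 · MCU^0.6859
SRM = 1.4922 · 2.2^0.6859

2.5627 SRM


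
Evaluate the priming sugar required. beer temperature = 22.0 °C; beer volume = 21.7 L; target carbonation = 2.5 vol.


residual = 14.695·(0.01821 + 0.09011·e^(−0.04·T));  sugar = (target − residual)·4.0·V
residual = 14.695·(0.01821 + 0.09011·e^(−0.04·22.0)) = 0.8168
sugar = (2.5 − 0.8168)·4.0·21.7

146.0985 g


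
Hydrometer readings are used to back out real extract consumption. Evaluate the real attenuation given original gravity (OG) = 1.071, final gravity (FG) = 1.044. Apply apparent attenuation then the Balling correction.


AA = (OG−FG)/(OG−1)·100;  RA = AA·0.8192
AA = (1.071 − 1.044)/(1.071 − 1)·100 = 38.0282
RA = 38.0282·0.8192

31.1527 %


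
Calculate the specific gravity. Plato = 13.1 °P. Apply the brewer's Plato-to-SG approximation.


SG = 259/(259 − P)
SG = 259/(259 − 13.1)

1.0533


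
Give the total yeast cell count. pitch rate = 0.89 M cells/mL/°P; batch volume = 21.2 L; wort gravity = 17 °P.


cells (billions) = rate · V_L · °P
cells = 0.89 · 21.2 · 17

320.7560 billion cells


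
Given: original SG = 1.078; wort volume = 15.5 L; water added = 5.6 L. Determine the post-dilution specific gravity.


SG_new = 1 + (SG_old − 1)·V_old/(V_old + V_water)
pts = (1.078 − 1)·1000·15.5/(15.5 + 5.6) = 57.2986
SG_new = 1 + 57.2986/1000

1.0573


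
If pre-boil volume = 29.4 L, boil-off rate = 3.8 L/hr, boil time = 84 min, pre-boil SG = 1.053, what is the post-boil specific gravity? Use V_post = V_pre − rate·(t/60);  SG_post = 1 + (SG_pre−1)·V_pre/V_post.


V_post = 29.4 − 3.8·(84/60) = 24.0800
SG_post = 1 + (1.053 − 1)·29.4/24.0800

1.0647


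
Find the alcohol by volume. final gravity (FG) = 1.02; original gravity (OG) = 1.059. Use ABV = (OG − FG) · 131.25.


ABV = (1.059 − 1.02) · 131.25

5.1187 % ABV


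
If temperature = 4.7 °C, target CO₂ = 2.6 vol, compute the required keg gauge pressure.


psi = vols/(0.01821 + 0.09011·e^(−0.04·T)) − 14.695
psi = 2.6/(0.01821 + 0.09011·e^(−0.04·4.7)) − 14.695

13.2992 psi


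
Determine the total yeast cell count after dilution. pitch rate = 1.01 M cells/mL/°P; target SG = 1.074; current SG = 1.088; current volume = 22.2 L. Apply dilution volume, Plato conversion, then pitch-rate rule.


V_w = V·((SG_c−1)/(SG_t−1)−1);  °P = 259 − 259/SG_t;  cells = rate·(V+V_w)·°P
V_w = 22.2·((1.088−1)/(1.074−1)−1) = 4.2000
V_final = 22.2 + 4.2000 = 26.4000
°P = 259 − 259/1.074 = 17.8454
cells = 1.01·26.4000·17.8454

475.8307 billion cells


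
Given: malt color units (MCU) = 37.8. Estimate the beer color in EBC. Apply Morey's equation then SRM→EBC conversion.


SRM = 1.4922·MCU^0.6859;  EBC = SRM·1.97
SRM = 1.4922·37.8^0.6859 = 18.0231
EBC = 18.0231·1.97

35.5054 EBC


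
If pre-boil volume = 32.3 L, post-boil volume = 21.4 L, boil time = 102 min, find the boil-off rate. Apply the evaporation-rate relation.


rate = (V_pre − V_post) / (t_min/60)
rate = (32.3 − 21.4) / (102/60)

6.4118 L/hr


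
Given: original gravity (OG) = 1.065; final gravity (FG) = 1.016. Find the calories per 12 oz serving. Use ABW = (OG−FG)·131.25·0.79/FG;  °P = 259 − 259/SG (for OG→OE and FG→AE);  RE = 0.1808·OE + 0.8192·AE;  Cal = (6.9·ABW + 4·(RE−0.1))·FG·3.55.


ABW = (1.065 − 1.016)·131.25·0.79/1.016 = 5.0007
OE = 259 − 259/1.065 = 15.8075 °P
AE = 259 − 259/1.016 = 4.0787 °P
RE = 0.1808·15.8075 + 0.8192·4.0787 = 6.1993 °P
Cal = (6.9·5.0007 + 4·(6.1993−0.1))·1.016·3.55

212.4473 kcal


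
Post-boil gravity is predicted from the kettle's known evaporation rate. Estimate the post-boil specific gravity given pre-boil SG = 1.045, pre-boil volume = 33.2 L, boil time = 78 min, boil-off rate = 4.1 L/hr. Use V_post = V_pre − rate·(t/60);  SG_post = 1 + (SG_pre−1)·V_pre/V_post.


V_post = 33.2 − 4.1·(78/60) = 27.8700
SG_post = 1 + (1.045 − 1)·33.2/27.8700

1.0536


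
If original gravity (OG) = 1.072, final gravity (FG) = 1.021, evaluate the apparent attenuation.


AA = (OG − FG)/(OG − 1) · 100
AA = (1.072 − 1.021)/(1.072 − 1) · 100

70.8333 %


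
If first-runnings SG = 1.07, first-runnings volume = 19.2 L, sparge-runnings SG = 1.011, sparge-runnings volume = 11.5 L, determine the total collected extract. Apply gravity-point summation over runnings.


total = Σ (SG_i − 1)·1000·V_i
first = (1.07 − 1)·1000·19.2 = 1344.0000
sparge = (1.011 − 1)·1000·11.5 = 126.5000
total = 1344.0000 + 126.5000

1470.5000 gravity·L


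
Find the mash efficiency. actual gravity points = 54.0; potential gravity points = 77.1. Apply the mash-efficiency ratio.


efficiency = actual / potential × 100
efficiency = 54.0 / 77.1 × 100

70.0389 %


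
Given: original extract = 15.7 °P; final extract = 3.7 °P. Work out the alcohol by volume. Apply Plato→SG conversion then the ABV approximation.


SG = 259/(259 − P);  ABV = (OG − FG)·131.25
OG = 259/(259 − 15.7) = 1.0645
FG = 259/(259 − 3.7) = 1.0145
ABV = (1.0645 − 1.0145)·131.25

6.5673 % ABV


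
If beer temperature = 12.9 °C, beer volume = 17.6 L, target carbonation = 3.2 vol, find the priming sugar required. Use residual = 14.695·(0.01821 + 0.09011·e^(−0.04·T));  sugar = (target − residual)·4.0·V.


residual = 14.695·(0.01821 + 0.09011·e^(−0.04·12.9)) = 1.0580
sugar = (3.2 − 1.0580)·4.0·17.6

150.7971 g


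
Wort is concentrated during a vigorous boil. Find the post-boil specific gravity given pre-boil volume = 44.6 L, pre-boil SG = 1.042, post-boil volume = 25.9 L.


SG_post = 1 + (SG_pre − 1)·V_pre/V_post
pts_pre = (1.042 − 1)·1000 = 42.0000
pts_post = 42.0000·44.6/25.9 = 72.3243
SG_post = 1 + 72.3243/1000

1.0723


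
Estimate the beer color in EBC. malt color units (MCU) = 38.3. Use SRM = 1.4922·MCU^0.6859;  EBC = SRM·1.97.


SRM = 1.4922·38.3^0.6859 = 18.1862
EBC = 18.1862·1.97

35.8269 EBC


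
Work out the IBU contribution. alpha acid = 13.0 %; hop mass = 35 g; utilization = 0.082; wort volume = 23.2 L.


IBU = (α/100)·mass·U·1000 / V
IBU = (13.0/100)·35·0.082·1000 / 23.2

16.0819 IBU


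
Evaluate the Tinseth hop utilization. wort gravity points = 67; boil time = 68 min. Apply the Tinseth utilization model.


U = 1.65·0.000125^(GP/1000) · (1 − e^(−0.04·t))/4.15
bigness = 1.65·0.000125^(67/1000) = 0.9036
boil_factor = (1 − e^(−0.04·68))/4.15 = 0.2251
U = 0.9036 · 0.2251

0.2034


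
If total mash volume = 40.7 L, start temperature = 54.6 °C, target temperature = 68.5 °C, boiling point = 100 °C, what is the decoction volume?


V_dec = V_total·(T_target − T_start)/(T_boil − T_start)
V_dec = 40.7·(68.5 − 54.6)/(100 − 54.6)

12.4610 L


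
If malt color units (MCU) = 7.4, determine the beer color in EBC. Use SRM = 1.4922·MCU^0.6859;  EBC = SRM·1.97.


SRM = 1.4922·7.4^0.6859 = 5.8889
EBC = 5.8889·1.97

11.6011 EBC


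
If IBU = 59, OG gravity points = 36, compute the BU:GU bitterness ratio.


BU:GU = IBU / OG_points
BU:GU = 59 / 36

1.6389


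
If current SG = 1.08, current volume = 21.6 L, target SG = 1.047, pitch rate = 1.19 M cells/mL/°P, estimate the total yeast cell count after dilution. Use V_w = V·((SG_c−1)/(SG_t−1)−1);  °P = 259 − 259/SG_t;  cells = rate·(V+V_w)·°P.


V_w = 21.6·((1.08−1)/(1.047−1)−1) = 15.1660
V_final = 21.6 + 15.1660 = 36.7660
°P = 259 − 259/1.047 = 11.6266
cells = 1.19·36.7660·11.6266

508.6790 billion cells


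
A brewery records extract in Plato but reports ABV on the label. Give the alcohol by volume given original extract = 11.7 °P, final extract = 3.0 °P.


SG = 259/(259 − P);  ABV = (OG − FG)·131.25
OG = 259/(259 − 11.7) = 1.0473
FG = 259/(259 − 3.0) = 1.0117
ABV = (1.0473 − 1.0117)·131.25

4.6715 % ABV


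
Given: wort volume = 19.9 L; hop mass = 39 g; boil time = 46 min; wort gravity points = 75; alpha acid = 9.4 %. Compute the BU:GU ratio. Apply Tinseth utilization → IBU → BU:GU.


U = 1.65·0.000125^(GP/1000)·(1−e^(−0.04t))/4.15;  IBU = (α/100)·m·U·1000/V;  BU:GU = IBU/GP
U = 1.65·0.000125^(75/1000)·(1−e^(−0.04·46))/4.15 = 0.1704
IBU = (9.4/100)·39·0.1704·1000/19.9 = 31.4003
BU:GU = 31.4003/75

0.4187
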